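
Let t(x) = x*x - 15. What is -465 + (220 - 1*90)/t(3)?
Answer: -1460/3 ≈ -486.67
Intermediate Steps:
t(x) = -15 + x**2 (t(x) = x**2 - 15 = -15 + x**2)
-465 + (220 - 1*90)/t(3) = -465 + (220 - 1*90)/(-15 + 3**2) = -465 + (220 - 90)/(-15 + 9) = -465 + 130/(-6) = -465 + 130*(-1/6) = -465 - 65/3 = -1460/3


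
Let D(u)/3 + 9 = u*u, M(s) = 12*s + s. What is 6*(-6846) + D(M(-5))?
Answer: -28428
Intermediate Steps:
M(s) = 13*s
D(u) = -27 + 3*u² (D(u) = -27 + 3*(u*u) = -27 + 3*u²)
6*(-6846) + D(M(-5)) = 6*(-6846) + (-27 + 3*(13*(-5))²) = -41076 + (-27 + 3*(-65)²) = -41076 + (-27 + 3*4225) = -41076 + (-27 + 12675) = -41076 + 12648 = -28428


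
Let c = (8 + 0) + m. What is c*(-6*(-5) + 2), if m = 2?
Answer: 320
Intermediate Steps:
c = 10 (c = (8 + 0) + 2 = 8 + 2 = 10)
c*(-6*(-5) + 2) = 10*(-6*(-5) + 2) = 10*(30 + 2) = 10*32 = 320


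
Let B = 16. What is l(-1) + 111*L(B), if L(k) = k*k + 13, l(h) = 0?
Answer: 29859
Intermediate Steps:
L(k) = 13 + k**2 (L(k) = k**2 + 13 = 13 + k**2)
l(-1) + 111*L(B) = 0 + 111*(13 + 16**2) = 0 + 111*(13 + 256) = 0 + 111*269 = 0 + 29859 = 29859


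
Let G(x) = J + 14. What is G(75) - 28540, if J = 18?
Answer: -28508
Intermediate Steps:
G(x) = 32 (G(x) = 18 + 14 = 32)
G(75) - 28540 = 32 - 28540 = -28508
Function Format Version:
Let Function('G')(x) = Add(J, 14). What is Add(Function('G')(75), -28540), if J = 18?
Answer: -28508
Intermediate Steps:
Function('G')(x) = 32 (Function('G')(x) = Add(18, 14) = 32)
Add(Function('G')(75), -28540) = Add(32, -28540) = -28508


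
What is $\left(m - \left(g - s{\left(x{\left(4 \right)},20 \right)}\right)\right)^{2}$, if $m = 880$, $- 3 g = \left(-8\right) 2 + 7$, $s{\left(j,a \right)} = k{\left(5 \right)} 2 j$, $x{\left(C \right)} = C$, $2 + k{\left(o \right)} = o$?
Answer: $811801$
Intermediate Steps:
$k{\left(o \right)} = -2 + o$
$s{\left(j,a \right)} = 6 j$ ($s{\left(j,a \right)} = \left(-2 + 5\right) 2 j = 3 \cdot 2 j = 6 j$)
$g = 3$ ($g = - \frac{\left(-8\right) 2 + 7}{3} = - \frac{-16 + 7}{3} = \left(- \frac{1}{3}\right) \left(-9\right) = 3$)
$\left(m - \left(g - s{\left(x{\left(4 \right)},20 \right)}\right)\right)^{2} = \left(880 + \left(6 \cdot 4 - 3\right)\right)^{2} = \left(880 + \left(24 - 3\right)\right)^{2} = \left(880 + 21\right)^{2} = 901^{2} = 811801$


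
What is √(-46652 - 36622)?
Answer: I*√83274 ≈ 288.57*I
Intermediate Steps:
√(-46652 - 36622) = √(-83274) = I*√83274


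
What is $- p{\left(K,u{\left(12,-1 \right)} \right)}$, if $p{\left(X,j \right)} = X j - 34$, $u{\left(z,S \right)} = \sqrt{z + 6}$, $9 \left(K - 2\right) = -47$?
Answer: $34 + \frac{29 \sqrt{2}}{3} \approx 47.671$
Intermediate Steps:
$K = - \frac{29}{9}$ ($K = 2 + \frac{1}{9} \left(-47\right) = 2 - \frac{47}{9} = - \frac{29}{9} \approx -3.2222$)
$u{\left(z,S \right)} = \sqrt{6 + z}$
$p{\left(X,j \right)} = -34 + X j$
$- p{\left(K,u{\left(12,-1 \right)} \right)} = - (-34 - \frac{29 \sqrt{6 + 12}}{9}) = - (-34 - \frac{29 \sqrt{18}}{9}) = - (-34 - \frac{29 \cdot 3 \sqrt{2}}{9}) = - (-34 - \frac{29 \sqrt{2}}{3}) = 34 + \frac{29 \sqrt{2}}{3}$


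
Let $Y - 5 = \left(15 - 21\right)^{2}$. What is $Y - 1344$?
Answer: $-1303$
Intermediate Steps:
$Y = 41$ ($Y = 5 + \left(15 - 21\right)^{2} = 5 + \left(-6\right)^{2} = 5 + 36 = 41$)
$Y - 1344 = 41 - 1344 = -1303$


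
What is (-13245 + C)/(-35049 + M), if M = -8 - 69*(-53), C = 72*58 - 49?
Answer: 4559/15700 ≈ 0.29038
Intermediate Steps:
C = 4127 (C = 4176 - 49 = 4127)
M = 3649 (M = -8 + 3657 = 3649)
(-13245 + C)/(-35049 + M) = (-13245 + 4127)/(-35049 + 3649) = -9118/(-31400) = -9118*(-1/31400) = 4559/15700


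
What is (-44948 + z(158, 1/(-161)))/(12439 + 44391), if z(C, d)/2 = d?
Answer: -723663/914963 ≈ -0.79092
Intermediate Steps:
z(C, d) = 2*d
(-44948 + z(158, 1/(-161)))/(12439 + 44391) = (-44948 + 2/(-161))/(12439 + 44391) = (-44948 + 2*(-1/161))/56830 = (-44948 - 2/161)*(1/56830) = -7236630/161*1/56830 = -723663/914963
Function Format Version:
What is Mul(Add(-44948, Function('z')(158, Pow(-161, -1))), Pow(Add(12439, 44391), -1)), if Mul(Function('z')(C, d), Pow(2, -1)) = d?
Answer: Rational(-723663, 914963) ≈ -0.79092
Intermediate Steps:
Function('z')(C, d) = Mul(2, d)
Mul(Add(-44948, Function('z')(158, Pow(-161, -1))), Pow(Add(12439, 44391), -1)) = Mul(Add(-44948, Mul(2, Pow(-161, -1))), Pow(Add(12439, 44391), -1)) = Mul(Add(-44948, Mul(2, Rational(-1, 161))), Pow(56830, -1)) = Mul(Add(-44948, Rational(-2, 161)), Rational(1, 56830)) = Mul(Rational(-7236630, 161), Rational(1, 56830)) = Rational(-723663, 914963)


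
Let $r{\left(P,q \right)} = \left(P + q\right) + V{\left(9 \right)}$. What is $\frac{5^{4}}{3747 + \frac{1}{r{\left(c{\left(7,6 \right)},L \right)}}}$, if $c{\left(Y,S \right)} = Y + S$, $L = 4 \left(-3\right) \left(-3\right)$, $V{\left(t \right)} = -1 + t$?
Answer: $\frac{7125}{42716} \approx 0.1668$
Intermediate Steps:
$L = 36$ ($L = \left(-12\right) \left(-3\right) = 36$)
$c{\left(Y,S \right)} = S + Y$
$r{\left(P,q \right)} = 8 + P + q$ ($r{\left(P,q \right)} = \left(P + q\right) + \left(-1 + 9\right) = \left(P + q\right) + 8 = 8 + P + q$)
$\frac{5^{4}}{3747 + \frac{1}{r{\left(c{\left(7,6 \right)},L \right)}}} = \frac{5^{4}}{3747 + \frac{1}{8 + \left(6 + 7\right) + 36}} = \frac{625}{3747 + \frac{1}{8 + 13 + 36}} = \frac{625}{3747 + \frac{1}{57}} = \frac{625}{\frac{213580}{57}} = 625 \cdot \frac{57}{213580} = \frac{7125}{42716}$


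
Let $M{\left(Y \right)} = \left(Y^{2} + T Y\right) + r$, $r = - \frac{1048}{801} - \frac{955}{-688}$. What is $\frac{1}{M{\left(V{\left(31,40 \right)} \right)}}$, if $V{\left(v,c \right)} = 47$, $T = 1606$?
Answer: $\frac{551088}{42814621739} \approx 1.2871 \cdot 10^{-5}$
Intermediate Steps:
$r = \frac{43931}{551088}$ ($r = \left(-1048\right) \frac{1}{801} - - \frac{955}{688} = - \frac{1048}{801} + \frac{955}{688} = \frac{43931}{551088} \approx 0.079717$)
$M{\left(Y \right)} = \frac{43931}{551088} + Y^{2} + 1606 Y$ ($M{\left(Y \right)} = \left(Y^{2} + 1606 Y\right) + \frac{43931}{551088} = \frac{43931}{551088} + Y^{2} + 1606 Y$)
$\frac{1}{M{\left(V{\left(31,40 \right)} \right)}} = \frac{1}{\frac{43931}{551088} + 47^{2} + 1606 \cdot 47} = \frac{1}{\frac{43931}{551088} + 2209 + 75482} = \frac{1}{\frac{42814621739}{551088}} = \frac{551088}{42814621739}$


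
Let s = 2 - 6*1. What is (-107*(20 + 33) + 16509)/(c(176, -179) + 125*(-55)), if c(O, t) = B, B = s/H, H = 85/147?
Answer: -921230/584963 ≈ -1.5749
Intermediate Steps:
s = -4 (s = 2 - 6 = -4)
H = 85/147 (H = 85*(1/147) = 85/147 ≈ 0.57823)
B = -588/85 (B = -4/85/147 = -4*147/85 = -588/85 ≈ -6.9176)
c(O, t) = -588/85
(-107*(20 + 33) + 16509)/(c(176, -179) + 125*(-55)) = (-107*(20 + 33) + 16509)/(-588/85 + 125*(-55)) = (-107*53 + 16509)/(-588/85 - 6875) = (-5671 + 16509)/(-584963/85) = 10838*(-85/584963) = -921230/584963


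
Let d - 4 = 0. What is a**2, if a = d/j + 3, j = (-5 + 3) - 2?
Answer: 4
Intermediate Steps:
d = 4 (d = 4 + 0 = 4)
j = -4 (j = -2 - 2 = -4)
a = 2 (a = 4/(-4) + 3 = 4*(-1/4) + 3 = -1 + 3 = 2)
a**2 = 2**2 = 4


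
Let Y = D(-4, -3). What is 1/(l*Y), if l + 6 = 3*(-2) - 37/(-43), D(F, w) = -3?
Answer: 43/1437 ≈ 0.029923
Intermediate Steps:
l = -479/43 (l = -6 + (3*(-2) - 37/(-43)) = -6 + (-6 - 37*(-1/43)) = -6 + (-6 + 37/43) = -6 - 221/43 = -479/43 ≈ -11.140)
Y = -3
1/(l*Y) = 1/(-479/43*(-3)) = 1/(1437/43) = 43/1437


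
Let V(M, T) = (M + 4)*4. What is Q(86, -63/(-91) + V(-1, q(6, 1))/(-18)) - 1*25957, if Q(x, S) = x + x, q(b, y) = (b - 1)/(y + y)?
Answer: -25785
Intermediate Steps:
q(b, y) = (-1 + b)/(2*y) (q(b, y) = (-1 + b)/((2*y)) = (-1 + b)*(1/(2*y)) = (-1 + b)/(2*y))
V(M, T) = 16 + 4*M (V(M, T) = (4 + M)*4 = 16 + 4*M)
Q(x, S) = 2*x
Q(86, -63/(-91) + V(-1, q(6, 1))/(-18)) - 1*25957 = 2*86 - 1*25957 = 172 - 25957 = -25785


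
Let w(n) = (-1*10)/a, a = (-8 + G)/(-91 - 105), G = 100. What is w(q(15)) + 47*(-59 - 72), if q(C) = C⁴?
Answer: -141121/23 ≈ -6135.7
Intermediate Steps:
a = -23/49 (a = (-8 + 100)/(-91 - 105) = 92/(-196) = 92*(-1/196) = -23/49 ≈ -0.46939)
w(n) = 490/23 (w(n) = (-1*10)/(-23/49) = -10*(-49/23) = 490/23)
w(q(15)) + 47*(-59 - 72) = 490/23 + 47*(-59 - 72) = 490/23 + 47*(-131) = 490/23 - 6157 = -141121/23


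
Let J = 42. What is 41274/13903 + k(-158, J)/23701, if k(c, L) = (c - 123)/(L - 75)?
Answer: 32285664185/10873995099 ≈ 2.9691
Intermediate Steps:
k(c, L) = (-123 + c)/(-75 + L)
41274/13903 + k(-158, J)/23701 = 41274/13903 + ((-123 - 158)/(-75 + 42))/23701 = 41274*(1/13903) + (-281/(-33))*(1/23701) = 41274/13903 - 1/33*(-281)*(1/23701) = 41274/13903 + (281/33)*(1/23701) = 41274/13903 + 281/782133 = 32285664185/10873995099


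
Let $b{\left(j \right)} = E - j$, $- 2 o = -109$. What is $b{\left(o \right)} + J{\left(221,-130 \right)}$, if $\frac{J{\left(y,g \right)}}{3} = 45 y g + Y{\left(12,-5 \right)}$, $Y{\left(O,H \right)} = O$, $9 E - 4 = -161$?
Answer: $- \frac{69814547}{18} \approx -3.8786 \cdot 10^{6}$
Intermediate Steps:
$E = - \frac{157}{9}$ ($E = \frac{4}{9} + \frac{1}{9} \left(-161\right) = \frac{4}{9} - \frac{161}{9} = - \frac{157}{9} \approx -17.444$)
$o = \frac{109}{2}$ ($o = \left(- \frac{1}{2}\right) \left(-109\right) = \frac{109}{2} \approx 54.5$)
$J{\left(y,g \right)} = 36 + 135 g y$ ($J{\left(y,g \right)} = 3 \left(45 y g + 12\right) = 3 \left(45 g y + 12\right) = 3 \left(12 + 45 g y\right) = 36 + 135 g y$)
$b{\left(j \right)} = - \frac{157}{9} - j$
$b{\left(o \right)} + J{\left(221,-130 \right)} = \left(- \frac{157}{9} - \frac{109}{2}\right) + \left(36 + 135 \left(-130\right) 221\right) = \left(- \frac{157}{9} - \frac{109}{2}\right) + \left(36 - 3878550\right) = - \frac{1295}{18} - 3878514 = - \frac{69814547}{18}$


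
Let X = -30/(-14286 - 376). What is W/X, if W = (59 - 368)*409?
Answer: -308833037/5 ≈ -6.1767e+7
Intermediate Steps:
W = -126381 (W = -309*409 = -126381)
X = 15/7331 (X = -30/(-14662) = -1/14662*(-30) = 15/7331 ≈ 0.0020461)
W/X = -126381/15/7331 = -126381*7331/15 = -308833037/5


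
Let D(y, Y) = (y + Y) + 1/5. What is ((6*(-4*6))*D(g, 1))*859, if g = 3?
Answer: -2597616/5 ≈ -5.1952e+5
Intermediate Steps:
D(y, Y) = ⅕ + Y + y (D(y, Y) = (Y + y) + ⅕ = ⅕ + Y + y)
((6*(-4*6))*D(g, 1))*859 = ((6*(-4*6))*(⅕ + 1 + 3))*859 = ((6*(-24))*(21/5))*859 = -144*21/5*859 = -3024/5*859 = -2597616/5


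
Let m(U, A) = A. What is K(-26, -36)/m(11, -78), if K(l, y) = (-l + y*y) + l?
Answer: -216/13 ≈ -16.615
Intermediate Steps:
K(l, y) = y² (K(l, y) = (-l + y²) + l = (y² - l) + l = y²)
K(-26, -36)/m(11, -78) = (-36)²/(-78) = 1296*(-1/78) = -216/13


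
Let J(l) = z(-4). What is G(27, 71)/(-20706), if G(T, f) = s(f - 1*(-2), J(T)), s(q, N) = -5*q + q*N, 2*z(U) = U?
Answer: 73/2958 ≈ 0.024679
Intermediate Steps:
z(U) = U/2
J(l) = -2 (J(l) = (½)*(-4) = -2)
s(q, N) = -5*q + N*q
G(T, f) = -14 - 7*f (G(T, f) = (f - 1*(-2))*(-5 - 2) = (f + 2)*(-7) = (2 + f)*(-7) = -14 - 7*f)
G(27, 71)/(-20706) = (-14 - 7*71)/(-20706) = (-14 - 497)*(-1/20706) = -511*(-1/20706) = 73/2958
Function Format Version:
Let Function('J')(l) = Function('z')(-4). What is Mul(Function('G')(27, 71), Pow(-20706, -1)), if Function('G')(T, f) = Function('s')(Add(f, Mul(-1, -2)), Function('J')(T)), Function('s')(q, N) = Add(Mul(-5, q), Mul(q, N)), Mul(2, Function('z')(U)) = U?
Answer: Rational(73, 2958) ≈ 0.024679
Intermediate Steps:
Function('z')(U) = Mul(Rational(1, 2), U)
Function('J')(l) = -2 (Function('J')(l) = Mul(Rational(1, 2), -4) = -2)
Function('s')(q, N) = Add(Mul(-5, q), Mul(N, q))
Function('G')(T, f) = Add(-14, Mul(-7, f)) (Function('G')(T, f) = Mul(Add(f, Mul(-1, -2)), Add(-5, -2)) = Mul(Add(f, 2), -7) = Mul(Add(2, f), -7) = Add(-14, Mul(-7, f)))
Mul(Function('G')(27, 71), Pow(-20706, -1)) = Mul(Add(-14, Mul(-7, 71)), Pow(-20706, -1)) = Mul(Add(-14, -497), Rational(-1, 20706)) = Mul(-511, Rational(-1, 20706)) = Rational(73, 2958)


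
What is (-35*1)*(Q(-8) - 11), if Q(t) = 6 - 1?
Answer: 210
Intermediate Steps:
Q(t) = 5
(-35*1)*(Q(-8) - 11) = (-35*1)*(5 - 11) = -35*(-6) = 210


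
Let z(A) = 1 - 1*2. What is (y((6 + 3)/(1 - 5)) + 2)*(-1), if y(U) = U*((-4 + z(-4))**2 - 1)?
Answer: 52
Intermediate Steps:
z(A) = -1 (z(A) = 1 - 2 = -1)
y(U) = 24*U (y(U) = U*((-4 - 1)**2 - 1) = U*((-5)**2 - 1) = U*(25 - 1) = U*24 = 24*U)
(y((6 + 3)/(1 - 5)) + 2)*(-1) = (24*((6 + 3)/(1 - 5)) + 2)*(-1) = (24*(9/(-4)) + 2)*(-1) = (24*(9*(-1/4)) + 2)*(-1) = (24*(-9/4) + 2)*(-1) = (-54 + 2)*(-1) = -52*(-1) = 52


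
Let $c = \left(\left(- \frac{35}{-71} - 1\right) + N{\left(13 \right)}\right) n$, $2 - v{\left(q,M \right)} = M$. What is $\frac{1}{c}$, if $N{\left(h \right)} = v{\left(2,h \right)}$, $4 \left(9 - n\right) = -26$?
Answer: $- \frac{142}{25327} \approx -0.0056067$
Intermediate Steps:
$v{\left(q,M \right)} = 2 - M$
$n = \frac{31}{2}$ ($n = 9 - - \frac{13}{2} = 9 + \frac{13}{2} = \frac{31}{2} \approx 15.5$)
$N{\left(h \right)} = 2 - h$
$c = - \frac{25327}{142}$ ($c = \left(\left(- \frac{35}{-71} - 1\right) + \left(2 - 13\right)\right) \frac{31}{2} = \left(\left(\left(-35\right) \left(- \frac{1}{71}\right) - 1\right) + \left(2 - 13\right)\right) \frac{31}{2} = \left(\left(\frac{35}{71} - 1\right) - 11\right) \frac{31}{2} = \left(- \frac{36}{71} - 11\right) \frac{31}{2} = \left(- \frac{817}{71}\right) \frac{31}{2} = - \frac{25327}{142} \approx -178.36$)
$\frac{1}{c} = \frac{1}{- \frac{25327}{142}} = - \frac{142}{25327}$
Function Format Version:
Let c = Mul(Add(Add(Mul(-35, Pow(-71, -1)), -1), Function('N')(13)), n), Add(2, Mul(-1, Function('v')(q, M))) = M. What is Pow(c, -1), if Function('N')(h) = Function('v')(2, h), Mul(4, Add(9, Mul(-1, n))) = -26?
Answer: Rational(-142, 25327) ≈ -0.0056067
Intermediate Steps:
Function('v')(q, M) = Add(2, Mul(-1, M))
n = Rational(31, 2) (n = Add(9, Mul(Rational(-1, 4), -26)) = Add(9, Rational(13, 2)) = Rational(31, 2) ≈ 15.500)
Function('N')(h) = Add(2, Mul(-1, h))
c = Rational(-25327, 142) (c = Mul(Add(Add(Mul(-35, Pow(-71, -1)), -1), Add(2, Mul(-1, 13))), Rational(31, 2)) = Mul(Add(Add(Mul(-35, Rational(-1, 71)), -1), Add(2, -13)), Rational(31, 2)) = Mul(Add(Add(Rational(35, 71), -1), -11), Rational(31, 2)) = Mul(Add(Rational(-36, 71), -11), Rational(31, 2)) = Mul(Rational(-817, 71), Rational(31, 2)) = Rational(-25327, 142) ≈ -178.36)
Pow(c, -1) = Pow(Rational(-25327, 142), -1) = Rational(-142, 25327)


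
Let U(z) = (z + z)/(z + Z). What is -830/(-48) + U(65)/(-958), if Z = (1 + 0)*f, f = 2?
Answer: 13317035/770232 ≈ 17.290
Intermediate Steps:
Z = 2 (Z = (1 + 0)*2 = 1*2 = 2)
U(z) = 2*z/(2 + z) (U(z) = (z + z)/(z + 2) = (2*z)/(2 + z) = 2*z/(2 + z))
-830/(-48) + U(65)/(-958) = -830/(-48) + (2*65/(2 + 65))/(-958) = -830*(-1/48) + (2*65/67)*(-1/958) = 415/24 + (2*65*(1/67))*(-1/958) = 415/24 + (130/67)*(-1/958) = 415/24 - 65/32093 = 13317035/770232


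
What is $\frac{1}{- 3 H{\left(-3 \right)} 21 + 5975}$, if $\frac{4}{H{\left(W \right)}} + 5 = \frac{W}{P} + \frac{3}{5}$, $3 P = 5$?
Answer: $\frac{31}{186485} \approx 0.00016623$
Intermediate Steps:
$P = \frac{5}{3}$ ($P = \frac{1}{3} \cdot 5 = \frac{5}{3} \approx 1.6667$)
$H{\left(W \right)} = \frac{4}{- \frac{22}{5} + \frac{3 W}{5}}$ ($H{\left(W \right)} = \frac{4}{-5 + \left(\frac{W}{\frac{5}{3}} + \frac{3}{5}\right)} = \frac{4}{-5 + \left(W \frac{3}{5} + 3 \cdot \frac{1}{5}\right)} = \frac{4}{-5 + \left(\frac{3 W}{5} + \frac{3}{5}\right)} = \frac{4}{-5 + \left(\frac{3}{5} + \frac{3 W}{5}\right)} = \frac{4}{- \frac{22}{5} + \frac{3 W}{5}}$)
$\frac{1}{- 3 H{\left(-3 \right)} 21 + 5975} = \frac{1}{- 3 \frac{20}{-22 + 3 \left(-3\right)} 21 + 5975} = \frac{1}{- 3 \frac{20}{-22 - 9} \cdot 21 + 5975} = \frac{1}{- 3 \frac{20}{-31} \cdot 21 + 5975} = \frac{1}{- 3 \cdot 20 \left(- \frac{1}{31}\right) 21 + 5975} = \frac{1}{\left(-3\right) \left(- \frac{20}{31}\right) 21 + 5975} = \frac{1}{\frac{60}{31} \cdot 21 + 5975} = \frac{1}{\frac{1260}{31} + 5975} = \frac{1}{\frac{186485}{31}} = \frac{31}{186485}$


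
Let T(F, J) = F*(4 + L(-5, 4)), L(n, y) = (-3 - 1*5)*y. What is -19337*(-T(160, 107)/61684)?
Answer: -3093920/2203 ≈ -1404.4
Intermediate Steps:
L(n, y) = -8*y (L(n, y) = (-3 - 5)*y = -8*y)
T(F, J) = -28*F (T(F, J) = F*(4 - 8*4) = F*(4 - 32) = F*(-28) = -28*F)
-19337*(-T(160, 107)/61684) = -19337/((-61684/((-28*160)))) = -19337/((-61684/(-4480))) = -19337/((-61684*(-1/4480))) = -19337/2203/160 = -19337*160/2203 = -3093920/2203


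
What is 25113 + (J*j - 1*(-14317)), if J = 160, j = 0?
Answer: 39430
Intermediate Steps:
25113 + (J*j - 1*(-14317)) = 25113 + (160*0 - 1*(-14317)) = 25113 + (0 + 14317) = 25113 + 14317 = 39430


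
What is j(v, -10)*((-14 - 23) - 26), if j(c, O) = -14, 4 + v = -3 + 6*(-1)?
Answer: 882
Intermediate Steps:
v = -13 (v = -4 + (-3 + 6*(-1)) = -4 + (-3 - 6) = -4 - 9 = -13)
j(v, -10)*((-14 - 23) - 26) = -14*((-14 - 23) - 26) = -14*(-37 - 26) = -14*(-63) = 882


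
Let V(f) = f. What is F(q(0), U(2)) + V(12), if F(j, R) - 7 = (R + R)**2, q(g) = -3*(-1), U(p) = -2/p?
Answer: 23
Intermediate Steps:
q(g) = 3
F(j, R) = 7 + 4*R**2 (F(j, R) = 7 + (R + R)**2 = 7 + (2*R)**2 = 7 + 4*R**2)
F(q(0), U(2)) + V(12) = (7 + 4*(-2/2)**2) + 12 = (7 + 4*(-2*1/2)**2) + 12 = (7 + 4*(-1)**2) + 12 = (7 + 4*1) + 12 = (7 + 4) + 12 = 11 + 12 = 23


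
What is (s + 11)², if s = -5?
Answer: 36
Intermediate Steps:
(s + 11)² = (-5 + 11)² = 6² = 36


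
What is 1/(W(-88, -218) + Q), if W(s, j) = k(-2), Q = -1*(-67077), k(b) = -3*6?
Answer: 1/67059 ≈ 1.4912e-5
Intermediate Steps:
k(b) = -18
Q = 67077
W(s, j) = -18
1/(W(-88, -218) + Q) = 1/(-18 + 67077) = 1/67059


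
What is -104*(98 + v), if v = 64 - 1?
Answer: -16744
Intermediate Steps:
v = 63
-104*(98 + v) = -104*(98 + 63) = -104*161 = -16744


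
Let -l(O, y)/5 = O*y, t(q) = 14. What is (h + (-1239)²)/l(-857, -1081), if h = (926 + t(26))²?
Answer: -2418721/4632085 ≈ -0.52217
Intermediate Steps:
l(O, y) = -5*O*y
h = 883600 (h = (926 + 14)² = 940² = 883600)
(h + (-1239)²)/l(-857, -1081) = (883600 + (-1239)²)/((-5*(-857)*(-1081))) = (883600 + 1535121)/(-4632085) = 2418721*(-1/4632085) = -2418721/4632085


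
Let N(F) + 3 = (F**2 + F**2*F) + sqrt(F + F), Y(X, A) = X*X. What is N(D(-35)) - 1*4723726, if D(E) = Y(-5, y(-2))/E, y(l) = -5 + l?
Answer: -1620238997/343 + I*sqrt(70)/7 ≈ -4.7237e+6 + 1.1952*I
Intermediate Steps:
Y(X, A) = X**2
D(E) = 25/E (D(E) = (-5)**2/E = 25/E)
N(F) = -3 + F**2 + F**3 + sqrt(2)*sqrt(F) (N(F) = -3 + ((F**2 + F**2*F) + sqrt(F + F)) = -3 + ((F**2 + F**3) + sqrt(2*F)) = -3 + ((F**2 + F**3) + sqrt(2)*sqrt(F)) = -3 + (F**2 + F**3 + sqrt(2)*sqrt(F)) = -3 + F**2 + F**3 + sqrt(2)*sqrt(F))
N(D(-35)) - 1*4723726 = (-3 + (25/(-35))**2 + (25/(-35))**3 + sqrt(2)*sqrt(25/(-35))) - 1*4723726 = (-3 + (25*(-1/35))**2 + (25*(-1/35))**3 + sqrt(2)*sqrt(25*(-1/35))) - 4723726 = (-3 + (-5/7)**2 + (-5/7)**3 + sqrt(2)*sqrt(-5/7)) - 4723726 = (-3 + 25/49 - 125/343 + sqrt(2)*(I*sqrt(35)/7)) - 4723726 = (-3 + 25/49 - 125/343 + I*sqrt(70)/7) - 4723726 = (-979/343 + I*sqrt(70)/7) - 4723726 = -1620238997/343 + I*sqrt(70)/7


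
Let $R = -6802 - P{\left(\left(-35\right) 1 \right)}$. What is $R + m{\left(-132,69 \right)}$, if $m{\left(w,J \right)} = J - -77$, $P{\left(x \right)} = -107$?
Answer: $-6549$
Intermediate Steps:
$m{\left(w,J \right)} = 77 + J$ ($m{\left(w,J \right)} = J + 77 = 77 + J$)
$R = -6695$ ($R = -6802 - -107 = -6802 + 107 = -6695$)
$R + m{\left(-132,69 \right)} = -6695 + \left(77 + 69\right) = -6695 + 146 = -6549$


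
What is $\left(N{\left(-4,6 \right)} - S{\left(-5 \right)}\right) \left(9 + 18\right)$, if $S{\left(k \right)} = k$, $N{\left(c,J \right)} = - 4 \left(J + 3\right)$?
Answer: $-837$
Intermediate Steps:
$N{\left(c,J \right)} = -12 - 4 J$ ($N{\left(c,J \right)} = - 4 \left(3 + J\right) = -12 - 4 J$)
$\left(N{\left(-4,6 \right)} - S{\left(-5 \right)}\right) \left(9 + 18\right) = \left(\left(-12 - 24\right) - -5\right) \left(9 + 18\right) = \left(\left(-12 - 24\right) + 5\right) 27 = \left(-36 + 5\right) 27 = \left(-31\right) 27 = -837$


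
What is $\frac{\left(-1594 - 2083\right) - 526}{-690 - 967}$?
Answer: $\frac{4203}{1657} \approx 2.5365$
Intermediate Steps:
$\frac{\left(-1594 - 2083\right) - 526}{-690 - 967} = \frac{-3677 - 526}{-1657} = \left(-4203\right) \left(- \frac{1}{1657}\right) = \frac{4203}{1657}$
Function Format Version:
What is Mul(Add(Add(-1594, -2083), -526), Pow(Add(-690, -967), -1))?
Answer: Rational(4203, 1657) ≈ 2.5365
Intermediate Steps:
Mul(Add(Add(-1594, -2083), -526), Pow(Add(-690, -967), -1)) = Mul(Add(-3677, -526), Pow(-1657, -1)) = Mul(-4203, Rational(-1, 1657)) = Rational(4203, 1657)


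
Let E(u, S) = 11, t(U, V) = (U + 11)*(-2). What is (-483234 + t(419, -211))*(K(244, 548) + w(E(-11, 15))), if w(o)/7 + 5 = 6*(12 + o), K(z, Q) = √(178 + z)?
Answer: -450691514 - 484094*√422 ≈ -4.6064e+8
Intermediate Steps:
t(U, V) = -22 - 2*U (t(U, V) = (11 + U)*(-2) = -22 - 2*U)
w(o) = 469 + 42*o (w(o) = -35 + 7*(6*(12 + o)) = -35 + 7*(72 + 6*o) = -35 + (504 + 42*o) = 469 + 42*o)
(-483234 + t(419, -211))*(K(244, 548) + w(E(-11, 15))) = (-483234 + (-22 - 2*419))*(√(178 + 244) + (469 + 42*11)) = (-483234 + (-22 - 838))*(√422 + (469 + 462)) = (-483234 - 860)*(√422 + 931) = -484094*(931 + √422) = -450691514 - 484094*√422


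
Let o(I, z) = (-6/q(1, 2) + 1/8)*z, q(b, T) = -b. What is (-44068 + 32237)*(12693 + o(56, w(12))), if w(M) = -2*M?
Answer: -148431726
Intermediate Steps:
o(I, z) = 49*z/8 (o(I, z) = (-6/((-1*1)) + 1/8)*z = (-6/(-1) + 1*(1/8))*z = (-6*(-1) + 1/8)*z = (6 + 1/8)*z = 49*z/8)
(-44068 + 32237)*(12693 + o(56, w(12))) = (-44068 + 32237)*(12693 + 49*(-2*12)/8) = -11831*(12693 + (49/8)*(-24)) = -11831*(12693 - 147) = -11831*12546 = -148431726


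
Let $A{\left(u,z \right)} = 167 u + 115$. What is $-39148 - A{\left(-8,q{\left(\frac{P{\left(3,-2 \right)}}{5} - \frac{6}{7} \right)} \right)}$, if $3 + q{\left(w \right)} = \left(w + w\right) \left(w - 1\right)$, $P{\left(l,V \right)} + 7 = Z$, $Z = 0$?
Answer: $-37927$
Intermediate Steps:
$P{\left(l,V \right)} = -7$ ($P{\left(l,V \right)} = -7 + 0 = -7$)
$q{\left(w \right)} = -3 + 2 w \left(-1 + w\right)$ ($q{\left(w \right)} = -3 + \left(w + w\right) \left(w - 1\right) = -3 + 2 w \left(-1 + w\right)$)
$A{\left(u,z \right)} = 115 + 167 u$
$-39148 - A{\left(-8,q{\left(\frac{P{\left(3,-2 \right)}}{5} - \frac{6}{7} \right)} \right)} = -39148 - \left(115 + 167 \left(-8\right)\right) = -39148 - \left(115 - 1336\right) = -39148 - -1221 = -39148 + 1221 = -37927$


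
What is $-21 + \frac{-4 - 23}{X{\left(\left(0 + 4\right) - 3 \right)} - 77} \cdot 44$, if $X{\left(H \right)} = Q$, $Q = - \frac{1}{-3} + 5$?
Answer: $- \frac{951}{215} \approx -4.4233$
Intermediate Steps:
$Q = \frac{16}{3}$ ($Q = \left(-1\right) \left(- \frac{1}{3}\right) + 5 = \frac{1}{3} + 5 = \frac{16}{3} \approx 5.3333$)
$X{\left(H \right)} = \frac{16}{3}$
$-21 + \frac{-4 - 23}{X{\left(\left(0 + 4\right) - 3 \right)} - 77} \cdot 44 = -21 + \frac{-4 - 23}{\frac{16}{3} - 77} \cdot 44 = -21 + - \frac{27}{- \frac{215}{3}} \cdot 44 = -21 + \left(-27\right) \left(- \frac{3}{215}\right) 44 = -21 + \frac{81}{215} \cdot 44 = -21 + \frac{3564}{215} = - \frac{951}{215}$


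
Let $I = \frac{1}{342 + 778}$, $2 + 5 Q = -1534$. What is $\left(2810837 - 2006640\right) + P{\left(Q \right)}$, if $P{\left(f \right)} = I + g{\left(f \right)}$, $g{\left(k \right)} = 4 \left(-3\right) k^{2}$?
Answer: $- \frac{1838284443}{5600} \approx -3.2827 \cdot 10^{5}$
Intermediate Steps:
$Q = - \frac{1536}{5}$ ($Q = - \frac{2}{5} + \frac{1}{5} \left(-1534\right) = - \frac{2}{5} - \frac{1534}{5} = - \frac{1536}{5} \approx -307.2$)
$I = \frac{1}{1120} \approx 0.00089286$
$g{\left(k \right)} = - 12 k^{2}$
$P{\left(f \right)} = \frac{1}{1120} - 12 f^{2}$
$\left(2810837 - 2006640\right) + P{\left(Q \right)} = \left(2810837 - 2006640\right) + \left(\frac{1}{1120} - 12 \left(- \frac{1536}{5}\right)^{2}\right) = \left(2810837 - 2006640\right) + \left(\frac{1}{1120} - \frac{28311552}{25}\right) = 804197 + \left(\frac{1}{1120} - \frac{28311552}{25}\right) = 804197 - \frac{6341787643}{5600} = - \frac{1838284443}{5600}$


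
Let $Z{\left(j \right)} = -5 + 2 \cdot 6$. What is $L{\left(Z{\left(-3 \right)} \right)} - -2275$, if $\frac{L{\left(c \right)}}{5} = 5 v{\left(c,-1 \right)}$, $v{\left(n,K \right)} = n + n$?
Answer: $2625$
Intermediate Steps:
$v{\left(n,K \right)} = 2 n$
$Z{\left(j \right)} = 7$ ($Z{\left(j \right)} = -5 + 12 = 7$)
$L{\left(c \right)} = 50 c$ ($L{\left(c \right)} = 5 \cdot 5 \cdot 2 c = 5 \cdot 10 c = 50 c$)
$L{\left(Z{\left(-3 \right)} \right)} - -2275 = 50 \cdot 7 - -2275 = 350 + 2275 = 2625$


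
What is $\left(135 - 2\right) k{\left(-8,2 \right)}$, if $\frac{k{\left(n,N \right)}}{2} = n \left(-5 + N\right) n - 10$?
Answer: $-53732$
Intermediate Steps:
$k{\left(n,N \right)} = -20 + 2 n^{2} \left(-5 + N\right)$ ($k{\left(n,N \right)} = 2 \left(n \left(-5 + N\right) n - 10\right) = 2 \left(n^{2} \left(-5 + N\right) - 10\right) = 2 \left(-10 + n^{2} \left(-5 + N\right)\right) = -20 + 2 n^{2} \left(-5 + N\right)$)
$\left(135 - 2\right) k{\left(-8,2 \right)} = \left(135 - 2\right) \left(-20 - 10 \left(-8\right)^{2} + 2 \cdot 2 \left(-8\right)^{2}\right) = 133 \left(-20 - 640 + 2 \cdot 2 \cdot 64\right) = 133 \left(-20 - 640 + 256\right) = 133 \left(-404\right) = -53732$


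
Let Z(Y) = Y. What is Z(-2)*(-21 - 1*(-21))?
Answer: 0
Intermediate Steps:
Z(-2)*(-21 - 1*(-21)) = -2*(-21 - 1*(-21)) = -2*(-21 + 21) = -2*0 = 0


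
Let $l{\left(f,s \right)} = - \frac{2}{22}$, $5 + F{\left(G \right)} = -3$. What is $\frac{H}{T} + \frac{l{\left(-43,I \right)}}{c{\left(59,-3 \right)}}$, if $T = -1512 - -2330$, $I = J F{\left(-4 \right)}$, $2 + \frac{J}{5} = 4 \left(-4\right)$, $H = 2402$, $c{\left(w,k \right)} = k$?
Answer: $\frac{40042}{13497} \approx 2.9667$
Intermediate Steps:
$F{\left(G \right)} = -8$ ($F{\left(G \right)} = -5 - 3 = -8$)
$J = -90$ ($J = -10 + 5 \cdot 4 \left(-4\right) = -10 + 5 \left(-16\right) = -10 - 80 = -90$)
$I = 720$ ($I = \left(-90\right) \left(-8\right) = 720$)
$l{\left(f,s \right)} = - \frac{1}{11}$ ($l{\left(f,s \right)} = \left(-2\right) \frac{1}{22} = - \frac{1}{11}$)
$T = 818$ ($T = -1512 + 2330 = 818$)
$\frac{H}{T} + \frac{l{\left(-43,I \right)}}{c{\left(59,-3 \right)}} = \frac{2402}{818} - \frac{1}{11 \left(-3\right)} = 2402 \cdot \frac{1}{818} - - \frac{1}{33} = \frac{1201}{409} + \frac{1}{33} = \frac{40042}{13497}$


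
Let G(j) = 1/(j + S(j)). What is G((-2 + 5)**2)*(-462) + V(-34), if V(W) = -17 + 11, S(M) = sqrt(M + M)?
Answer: -72 + 22*sqrt(2) ≈ -40.887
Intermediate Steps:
S(M) = sqrt(2)*sqrt(M) (S(M) = sqrt(2*M) = sqrt(2)*sqrt(M))
V(W) = -6
G(j) = 1/(j + sqrt(2)*sqrt(j))
G((-2 + 5)**2)*(-462) + V(-34) = -462/((-2 + 5)**2 + sqrt(2)*sqrt((-2 + 5)**2)) - 6 = -462/(3**2 + sqrt(2)*sqrt(3**2)) - 6 = -462/(9 + sqrt(2)*sqrt(9)) - 6 = -462/(9 + sqrt(2)*3) - 6 = -462/(9 + 3*sqrt(2)) - 6 = -6 - 462/(9 + 3*sqrt(2))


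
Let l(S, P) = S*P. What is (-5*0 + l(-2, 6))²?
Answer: 144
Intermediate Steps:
l(S, P) = P*S
(-5*0 + l(-2, 6))² = (-5*0 + 6*(-2))² = (0 - 12)² = (-12)² = 144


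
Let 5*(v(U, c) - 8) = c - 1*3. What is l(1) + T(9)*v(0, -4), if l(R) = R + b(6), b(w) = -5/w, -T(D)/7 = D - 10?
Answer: 1391/30 ≈ 46.367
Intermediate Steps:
T(D) = 70 - 7*D (T(D) = -7*(D - 10) = -7*(-10 + D) = 70 - 7*D)
v(U, c) = 37/5 + c/5 (v(U, c) = 8 + (c - 1*3)/5 = 8 + (c - 3)/5 = 8 + (-3 + c)/5 = 8 + (-⅗ + c/5) = 37/5 + c/5)
l(R) = -⅚ + R (l(R) = R - 5/6 = R - 5*⅙ = R - ⅚ = -⅚ + R)
l(1) + T(9)*v(0, -4) = (-⅚ + 1) + (70 - 7*9)*(37/5 + (⅕)*(-4)) = ⅙ + (70 - 63)*(37/5 - ⅘) = ⅙ + 7*(33/5) = ⅙ + 231/5 = 1391/30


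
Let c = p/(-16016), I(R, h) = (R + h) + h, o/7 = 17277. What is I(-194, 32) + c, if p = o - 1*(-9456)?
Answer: -2212475/16016 ≈ -138.14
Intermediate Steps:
o = 120939 (o = 7*17277 = 120939)
I(R, h) = R + 2*h
p = 130395 (p = 120939 - 1*(-9456) = 120939 + 9456 = 130395)
c = -130395/16016 (c = 130395/(-16016) = 130395*(-1/16016) = -130395/16016 ≈ -8.1415)
I(-194, 32) + c = (-194 + 2*32) - 130395/16016 = (-194 + 64) - 130395/16016 = -130 - 130395/16016 = -2212475/16016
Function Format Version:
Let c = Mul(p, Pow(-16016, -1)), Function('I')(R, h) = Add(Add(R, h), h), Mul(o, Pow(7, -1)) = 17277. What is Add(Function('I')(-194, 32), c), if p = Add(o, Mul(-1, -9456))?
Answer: Rational(-2212475, 16016) ≈ -138.14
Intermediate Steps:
o = 120939 (o = Mul(7, 17277) = 120939)
Function('I')(R, h) = Add(R, Mul(2, h))
p = 130395 (p = Add(120939, Mul(-1, -9456)) = Add(120939, 9456) = 130395)
c = Rational(-130395, 16016) (c = Mul(130395, Pow(-16016, -1)) = Mul(130395, Rational(-1, 16016)) = Rational(-130395, 16016) ≈ -8.1415)
Add(Function('I')(-194, 32), c) = Add(Add(-194, Mul(2, 32)), Rational(-130395, 16016)) = Add(Add(-194, 64), Rational(-130395, 16016)) = Add(-130, Rational(-130395, 16016)) = Rational(-2212475, 16016)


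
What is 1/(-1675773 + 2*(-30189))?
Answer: -1/1736151 ≈ -5.7599e-7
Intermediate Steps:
1/(-1675773 + 2*(-30189)) = 1/(-1675773 - 60378) = 1/(-1736151) = -1/1736151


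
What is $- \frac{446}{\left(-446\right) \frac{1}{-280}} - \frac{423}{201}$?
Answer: $- \frac{18901}{67} \approx -282.1$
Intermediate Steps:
$- \frac{446}{\left(-446\right) \frac{1}{-280}} - \frac{423}{201} = - \frac{446}{\left(-446\right) \left(- \frac{1}{280}\right)} - \frac{141}{67} = - \frac{446}{\frac{223}{140}} - \frac{141}{67} = \left(-446\right) \frac{140}{223} - \frac{141}{67} = -280 - \frac{141}{67} = - \frac{18901}{67}$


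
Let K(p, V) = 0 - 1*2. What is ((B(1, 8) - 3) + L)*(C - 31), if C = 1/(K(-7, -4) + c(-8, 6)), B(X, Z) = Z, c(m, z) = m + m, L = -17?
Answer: 1118/3 ≈ 372.67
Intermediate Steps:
K(p, V) = -2 (K(p, V) = 0 - 2 = -2)
c(m, z) = 2*m
C = -1/18 (C = 1/(-2 + 2*(-8)) = 1/(-2 - 16) = 1/(-18) = -1/18 ≈ -0.055556)
((B(1, 8) - 3) + L)*(C - 31) = ((8 - 3) - 17)*(-1/18 - 31) = (5 - 17)*(-559/18) = -12*(-559/18) = 1118/3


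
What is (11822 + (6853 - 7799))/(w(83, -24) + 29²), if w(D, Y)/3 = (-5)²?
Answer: 2719/229 ≈ 11.873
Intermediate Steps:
w(D, Y) = 75 (w(D, Y) = 3*(-5)² = 3*25 = 75)
(11822 + (6853 - 7799))/(w(83, -24) + 29²) = (11822 + (6853 - 7799))/(75 + 29²) = (11822 - 946)/(75 + 841) = 10876/916 = 10876*(1/916) = 2719/229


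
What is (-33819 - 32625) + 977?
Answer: -65467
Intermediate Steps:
(-33819 - 32625) + 977 = -66444 + 977 = -65467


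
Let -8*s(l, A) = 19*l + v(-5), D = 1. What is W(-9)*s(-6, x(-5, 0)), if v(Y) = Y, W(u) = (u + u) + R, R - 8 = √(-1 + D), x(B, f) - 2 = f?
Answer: -595/4 ≈ -148.75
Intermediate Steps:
x(B, f) = 2 + f
R = 8 (R = 8 + √(-1 + 1) = 8 + √0 = 8 + 0 = 8)
W(u) = 8 + 2*u (W(u) = (u + u) + 8 = 2*u + 8 = 8 + 2*u)
s(l, A) = 5/8 - 19*l/8 (s(l, A) = -(19*l - 5)/8 = -(-5 + 19*l)/8 = 5/8 - 19*l/8)
W(-9)*s(-6, x(-5, 0)) = (8 + 2*(-9))*(5/8 - 19/8*(-6)) = (8 - 18)*(5/8 + 57/4) = -10*119/8 = -595/4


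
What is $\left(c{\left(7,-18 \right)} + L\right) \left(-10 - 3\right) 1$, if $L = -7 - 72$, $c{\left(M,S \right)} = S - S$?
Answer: $1027$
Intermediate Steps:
$c{\left(M,S \right)} = 0$
$L = -79$ ($L = -7 - 72 = -79$)
$\left(c{\left(7,-18 \right)} + L\right) \left(-10 - 3\right) 1 = \left(0 - 79\right) \left(-10 - 3\right) 1 = - 79 \left(\left(-13\right) 1\right) = \left(-79\right) \left(-13\right) = 1027$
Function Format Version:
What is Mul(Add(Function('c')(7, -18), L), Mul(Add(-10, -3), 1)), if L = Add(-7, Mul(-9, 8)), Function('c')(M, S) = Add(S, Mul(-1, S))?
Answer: 1027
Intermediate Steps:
Function('c')(M, S) = 0
L = -79 (L = Add(-7, -72) = -79)
Mul(Add(Function('c')(7, -18), L), Mul(Add(-10, -3), 1)) = Mul(Add(0, -79), Mul(Add(-10, -3), 1)) = Mul(-79, Mul(-13, 1)) = Mul(-79, -13) = 1027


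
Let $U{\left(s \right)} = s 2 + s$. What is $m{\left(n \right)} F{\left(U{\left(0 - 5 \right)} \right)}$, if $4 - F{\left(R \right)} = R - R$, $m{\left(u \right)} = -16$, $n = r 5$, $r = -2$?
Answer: $-64$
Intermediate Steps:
$n = -10$ ($n = \left(-2\right) 5 = -10$)
$U{\left(s \right)} = 3 s$ ($U{\left(s \right)} = 2 s + s = 3 s$)
$F{\left(R \right)} = 4$ ($F{\left(R \right)} = 4 - \left(R - R\right) = 4 - 0 = 4 + 0 = 4$)
$m{\left(n \right)} F{\left(U{\left(0 - 5 \right)} \right)} = \left(-16\right) 4 = -64$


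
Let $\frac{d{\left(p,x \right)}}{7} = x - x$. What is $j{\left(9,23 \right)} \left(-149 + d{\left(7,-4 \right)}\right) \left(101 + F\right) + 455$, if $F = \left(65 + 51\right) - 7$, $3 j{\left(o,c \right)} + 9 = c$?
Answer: $-145565$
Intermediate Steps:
$j{\left(o,c \right)} = -3 + \frac{c}{3}$
$F = 109$ ($F = 116 - 7 = 109$)
$d{\left(p,x \right)} = 0$ ($d{\left(p,x \right)} = 7 \left(x - x\right) = 7 \cdot 0 = 0$)
$j{\left(9,23 \right)} \left(-149 + d{\left(7,-4 \right)}\right) \left(101 + F\right) + 455 = \left(-3 + \frac{1}{3} \cdot 23\right) \left(-149 + 0\right) \left(101 + 109\right) + 455 = \left(-3 + \frac{23}{3}\right) \left(\left(-149\right) 210\right) + 455 = \frac{14}{3} \left(-31290\right) + 455 = -146020 + 455 = -145565$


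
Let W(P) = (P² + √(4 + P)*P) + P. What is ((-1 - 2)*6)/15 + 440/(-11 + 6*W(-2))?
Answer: -3922/1435 - 5280*√2/287 ≈ -28.751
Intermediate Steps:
W(P) = P + P² + P*√(4 + P) (W(P) = (P² + P*√(4 + P)) + P = P + P² + P*√(4 + P))
((-1 - 2)*6)/15 + 440/(-11 + 6*W(-2)) = ((-1 - 2)*6)/15 + 440/(-11 + 6*(-2*(1 - 2 + √(4 - 2)))) = -3*6*(1/15) + 440/(-11 + 6*(-2*(1 - 2 + √2))) = -18*1/15 + 440/(-11 + 6*(-2*(-1 + √2))) = -6/5 + 440/(-11 + 6*(2 - 2*√2)) = -6/5 + 440/(-11 + (12 - 12*√2)) = -6/5 + 440/(1 - 12*√2)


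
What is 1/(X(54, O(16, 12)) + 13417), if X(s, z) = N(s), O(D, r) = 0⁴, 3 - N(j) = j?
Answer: 1/13366 ≈ 7.4817e-5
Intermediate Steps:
N(j) = 3 - j
O(D, r) = 0
X(s, z) = 3 - s
1/(X(54, O(16, 12)) + 13417) = 1/((3 - 1*54) + 13417) = 1/((3 - 54) + 13417) = 1/(-51 + 13417) = 1/13366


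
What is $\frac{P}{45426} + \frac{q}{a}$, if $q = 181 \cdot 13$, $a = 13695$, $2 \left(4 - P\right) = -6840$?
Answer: $\frac{8543281}{34561615} \approx 0.24719$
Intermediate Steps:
$P = 3424$ ($P = 4 - -3420 = 4 + 3420 = 3424$)
$q = 2353$
$\frac{P}{45426} + \frac{q}{a} = \frac{3424}{45426} + \frac{2353}{13695} = 3424 \cdot \frac{1}{45426} + 2353 \cdot \frac{1}{13695} = \frac{1712}{22713} + \frac{2353}{13695} = \frac{8543281}{34561615}$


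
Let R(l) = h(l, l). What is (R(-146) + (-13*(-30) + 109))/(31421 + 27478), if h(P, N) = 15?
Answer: 514/58899 ≈ 0.0087268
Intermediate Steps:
R(l) = 15
(R(-146) + (-13*(-30) + 109))/(31421 + 27478) = (15 + (-13*(-30) + 109))/(31421 + 27478) = (15 + (390 + 109))/58899 = (15 + 499)*(1/58899) = 514*(1/58899) = 514/58899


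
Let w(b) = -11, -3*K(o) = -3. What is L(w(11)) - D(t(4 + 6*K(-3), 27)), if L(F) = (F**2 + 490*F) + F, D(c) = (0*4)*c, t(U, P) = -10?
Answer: -5280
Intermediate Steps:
K(o) = 1 (K(o) = -1/3*(-3) = 1)
D(c) = 0 (D(c) = 0*c = 0)
L(F) = F**2 + 491*F
L(w(11)) - D(t(4 + 6*K(-3), 27)) = -11*(491 - 11) - 1*0 = -11*480 + 0 = -5280 + 0 = -5280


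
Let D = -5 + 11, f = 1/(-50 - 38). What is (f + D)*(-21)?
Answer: -11067/88 ≈ -125.76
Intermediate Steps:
f = -1/88 (f = 1/(-88) = -1/88 ≈ -0.011364)
D = 6
(f + D)*(-21) = (-1/88 + 6)*(-21) = (527/88)*(-21) = -11067/88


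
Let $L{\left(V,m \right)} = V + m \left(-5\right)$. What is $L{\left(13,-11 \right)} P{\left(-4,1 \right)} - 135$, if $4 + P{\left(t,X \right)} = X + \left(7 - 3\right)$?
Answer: $-67$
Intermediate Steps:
$P{\left(t,X \right)} = X$ ($P{\left(t,X \right)} = -4 + \left(X + \left(7 - 3\right)\right) = -4 + \left(X + 4\right) = -4 + \left(4 + X\right) = X$)
$L{\left(V,m \right)} = V - 5 m$
$L{\left(13,-11 \right)} P{\left(-4,1 \right)} - 135 = \left(13 - -55\right) 1 - 135 = \left(13 + 55\right) 1 - 135 = 68 \cdot 1 - 135 = 68 - 135 = -67$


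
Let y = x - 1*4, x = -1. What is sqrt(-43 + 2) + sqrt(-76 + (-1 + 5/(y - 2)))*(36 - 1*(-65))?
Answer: I*(sqrt(41) + 404*sqrt(238)/7) ≈ 896.78*I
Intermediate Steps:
y = -5 (y = -1 - 1*4 = -1 - 4 = -5)
sqrt(-43 + 2) + sqrt(-76 + (-1 + 5/(y - 2)))*(36 - 1*(-65)) = sqrt(-43 + 2) + sqrt(-76 + (-1 + 5/(-5 - 2)))*(36 - 1*(-65)) = sqrt(-41) + sqrt(-76 + (-1 + 5/(-7)))*(36 + 65) = I*sqrt(41) + sqrt(-76 + (-1 - 1/7*5))*101 = I*sqrt(41) + sqrt(-76 + (-1 - 5/7))*101 = I*sqrt(41) + sqrt(-76 - 12/7)*101 = I*sqrt(41) + sqrt(-544/7)*101 = I*sqrt(41) + (4*I*sqrt(238)/7)*101 = I*sqrt(41) + 404*I*sqrt(238)/7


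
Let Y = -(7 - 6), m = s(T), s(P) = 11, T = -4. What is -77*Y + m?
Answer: 88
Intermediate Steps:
m = 11
Y = -1 (Y = -1*1 = -1)
-77*Y + m = -77*(-1) + 11 = 77 + 11 = 88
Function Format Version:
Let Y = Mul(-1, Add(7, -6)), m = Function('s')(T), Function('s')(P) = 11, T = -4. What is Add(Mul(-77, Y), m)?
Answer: 88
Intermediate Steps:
m = 11
Y = -1 (Y = Mul(-1, 1) = -1)
Add(Mul(-77, Y), m) = Add(Mul(-77, -1), 11) = Add(77, 11) = 88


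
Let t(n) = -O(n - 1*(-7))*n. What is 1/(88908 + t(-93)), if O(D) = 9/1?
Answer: 1/89745 ≈ 1.1143e-5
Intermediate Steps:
O(D) = 9 (O(D) = 9*1 = 9)
t(n) = -9*n
1/(88908 + t(-93)) = 1/(88908 - 9*(-93)) = 1/(88908 + 837) = 1/89745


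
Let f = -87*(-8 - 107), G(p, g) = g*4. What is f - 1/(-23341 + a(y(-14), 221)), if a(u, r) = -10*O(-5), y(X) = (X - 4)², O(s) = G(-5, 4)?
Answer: 235127506/23501 ≈ 10005.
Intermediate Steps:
G(p, g) = 4*g
O(s) = 16 (O(s) = 4*4 = 16)
y(X) = (-4 + X)²
a(u, r) = -160 (a(u, r) = -10*16 = -160)
f = 10005 (f = -87*(-115) = 10005)
f - 1/(-23341 + a(y(-14), 221)) = 10005 - 1/(-23341 - 160) = 10005 - 1/(-23501) = 10005 - 1*(-1/23501) = 10005 + 1/23501 = 235127506/23501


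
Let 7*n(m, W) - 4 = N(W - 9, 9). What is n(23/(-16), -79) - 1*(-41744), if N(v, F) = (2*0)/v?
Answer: 292212/7 ≈ 41745.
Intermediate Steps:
N(v, F) = 0 (N(v, F) = 0/v = 0)
n(m, W) = 4/7 (n(m, W) = 4/7 + (⅐)*0 = 4/7 + 0 = 4/7)
n(23/(-16), -79) - 1*(-41744) = 4/7 - 1*(-41744) = 4/7 + 41744 = 292212/7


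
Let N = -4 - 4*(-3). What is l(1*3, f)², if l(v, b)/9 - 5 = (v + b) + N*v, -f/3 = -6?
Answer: 202500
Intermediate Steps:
N = 8 (N = -4 + 12 = 8)
f = 18 (f = -3*(-6) = 18)
l(v, b) = 45 + 9*b + 81*v (l(v, b) = 45 + 9*((v + b) + 8*v) = 45 + 9*((b + v) + 8*v) = 45 + 9*(b + 9*v) = 45 + (9*b + 81*v) = 45 + 9*b + 81*v)
l(1*3, f)² = (45 + 9*18 + 81*(1*3))² = (45 + 162 + 81*3)² = (45 + 162 + 243)² = 450² = 202500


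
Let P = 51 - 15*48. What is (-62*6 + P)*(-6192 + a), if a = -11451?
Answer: 18366363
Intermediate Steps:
P = -669 (P = 51 - 720 = -669)
(-62*6 + P)*(-6192 + a) = (-62*6 - 669)*(-6192 - 11451) = (-372 - 669)*(-17643) = -1041*(-17643) = 18366363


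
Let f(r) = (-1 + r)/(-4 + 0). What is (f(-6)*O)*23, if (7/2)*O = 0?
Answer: 0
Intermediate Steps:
O = 0 (O = (2/7)*0 = 0)
f(r) = 1/4 - r/4 (f(r) = (-1 + r)/(-4) = (-1 + r)*(-1/4) = 1/4 - r/4)
(f(-6)*O)*23 = ((1/4 - 1/4*(-6))*0)*23 = ((1/4 + 3/2)*0)*23 = ((7/4)*0)*23 = 0*23 = 0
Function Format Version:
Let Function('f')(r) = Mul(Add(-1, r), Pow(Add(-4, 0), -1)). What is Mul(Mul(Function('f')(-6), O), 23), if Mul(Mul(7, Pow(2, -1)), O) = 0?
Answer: 0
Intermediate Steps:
O = 0 (O = Mul(Rational(2, 7), 0) = 0)
Function('f')(r) = Add(Rational(1, 4), Mul(Rational(-1, 4), r)) (Function('f')(r) = Mul(Add(-1, r), Pow(-4, -1)) = Mul(Add(-1, r), Rational(-1, 4)) = Add(Rational(1, 4), Mul(Rational(-1, 4), r)))
Mul(Mul(Function('f')(-6), O), 23) = Mul(Mul(Add(Rational(1, 4), Mul(Rational(-1, 4), -6)), 0), 23) = Mul(Mul(Add(Rational(1, 4), Rational(3, 2)), 0), 23) = Mul(Mul(Rational(7, 4), 0), 23) = Mul(0, 23) = 0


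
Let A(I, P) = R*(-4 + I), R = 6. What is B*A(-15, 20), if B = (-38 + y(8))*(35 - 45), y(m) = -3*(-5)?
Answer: -26220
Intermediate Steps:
y(m) = 15
A(I, P) = -24 + 6*I (A(I, P) = 6*(-4 + I) = -24 + 6*I)
B = 230 (B = (-38 + 15)*(35 - 45) = -23*(-10) = 230)
B*A(-15, 20) = 230*(-24 + 6*(-15)) = 230*(-24 - 90) = 230*(-114) = -26220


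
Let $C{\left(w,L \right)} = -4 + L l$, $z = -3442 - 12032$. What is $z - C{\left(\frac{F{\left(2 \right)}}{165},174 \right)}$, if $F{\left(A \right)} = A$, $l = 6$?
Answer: $-16514$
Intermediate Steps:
$z = -15474$ ($z = -3442 - 12032 = -15474$)
$C{\left(w,L \right)} = -4 + 6 L$ ($C{\left(w,L \right)} = -4 + L 6 = -4 + 6 L$)
$z - C{\left(\frac{F{\left(2 \right)}}{165},174 \right)} = -15474 - \left(-4 + 6 \cdot 174\right) = -15474 - \left(-4 + 1044\right) = -15474 - 1040 = -16514$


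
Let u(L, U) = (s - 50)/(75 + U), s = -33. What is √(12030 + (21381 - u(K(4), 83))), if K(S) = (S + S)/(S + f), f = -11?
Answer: √834085318/158 ≈ 182.79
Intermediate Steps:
K(S) = 2*S/(-11 + S) (K(S) = (S + S)/(S - 11) = (2*S)/(-11 + S) = 2*S/(-11 + S))
u(L, U) = -83/(75 + U) (u(L, U) = (-33 - 50)/(75 + U) = -83/(75 + U))
√(12030 + (21381 - u(K(4), 83))) = √(12030 + (21381 - (-83)/(75 + 83))) = √(12030 + (21381 - (-83)/158)) = √(12030 + (21381 - 1*(-83/158))) = √(12030 + (21381 + 83/158)) = √(12030 + 3378281/158) = √(5279021/158) = √834085318/158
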